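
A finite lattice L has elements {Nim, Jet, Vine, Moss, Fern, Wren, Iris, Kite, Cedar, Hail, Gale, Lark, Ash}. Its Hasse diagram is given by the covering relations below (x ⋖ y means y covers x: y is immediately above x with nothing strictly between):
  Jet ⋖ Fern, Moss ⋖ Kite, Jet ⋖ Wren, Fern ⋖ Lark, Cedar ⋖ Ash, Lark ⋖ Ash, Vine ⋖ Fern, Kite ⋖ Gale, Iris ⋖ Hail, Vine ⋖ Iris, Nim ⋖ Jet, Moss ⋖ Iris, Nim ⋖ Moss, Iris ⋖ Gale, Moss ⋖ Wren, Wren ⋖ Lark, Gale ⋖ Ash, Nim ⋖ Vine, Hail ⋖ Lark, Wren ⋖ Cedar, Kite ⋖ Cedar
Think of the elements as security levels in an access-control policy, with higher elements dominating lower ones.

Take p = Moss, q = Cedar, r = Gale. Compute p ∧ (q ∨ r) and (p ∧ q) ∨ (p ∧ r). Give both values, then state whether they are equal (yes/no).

q ∨ r = Ash, so p ∧ (q ∨ r) = Moss ∧ Ash = Moss.
p ∧ q = Moss and p ∧ r = Moss, so (p ∧ q) ∨ (p ∧ r) = Moss ∨ Moss = Moss.
Equal: yes.

Moss; Moss; yes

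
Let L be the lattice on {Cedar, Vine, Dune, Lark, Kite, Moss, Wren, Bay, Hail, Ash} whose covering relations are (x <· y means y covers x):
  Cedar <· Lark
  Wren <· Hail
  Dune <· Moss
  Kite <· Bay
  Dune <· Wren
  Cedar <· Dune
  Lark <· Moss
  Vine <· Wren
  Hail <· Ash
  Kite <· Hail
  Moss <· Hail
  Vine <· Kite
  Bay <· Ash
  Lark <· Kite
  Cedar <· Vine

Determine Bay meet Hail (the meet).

Common lower bounds of {Bay, Hail}: Cedar, Kite, Lark, Vine.
The greatest among these is Kite.

Kite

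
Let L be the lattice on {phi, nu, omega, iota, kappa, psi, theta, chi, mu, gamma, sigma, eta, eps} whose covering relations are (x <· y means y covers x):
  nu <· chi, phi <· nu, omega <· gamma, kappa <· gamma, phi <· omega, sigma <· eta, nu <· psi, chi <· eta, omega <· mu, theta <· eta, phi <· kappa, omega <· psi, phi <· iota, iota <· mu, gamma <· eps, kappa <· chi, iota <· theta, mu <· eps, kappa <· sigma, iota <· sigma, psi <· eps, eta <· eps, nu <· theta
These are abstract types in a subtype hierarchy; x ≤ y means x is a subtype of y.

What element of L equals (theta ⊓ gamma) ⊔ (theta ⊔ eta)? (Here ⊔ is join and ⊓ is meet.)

theta ∧ gamma = phi
theta ∨ eta = eta
phi ∨ eta = eta

eta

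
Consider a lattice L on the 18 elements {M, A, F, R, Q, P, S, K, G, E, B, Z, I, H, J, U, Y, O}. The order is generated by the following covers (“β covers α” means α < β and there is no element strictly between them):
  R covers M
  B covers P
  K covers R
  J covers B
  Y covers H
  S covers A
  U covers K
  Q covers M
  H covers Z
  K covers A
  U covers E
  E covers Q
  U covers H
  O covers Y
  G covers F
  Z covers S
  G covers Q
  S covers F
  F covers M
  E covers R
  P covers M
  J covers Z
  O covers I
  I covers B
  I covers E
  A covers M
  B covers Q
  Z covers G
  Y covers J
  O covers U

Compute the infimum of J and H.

Z

Common lower bounds of {J, H}: A, F, G, M, Q, S, Z.
The greatest among these is Z.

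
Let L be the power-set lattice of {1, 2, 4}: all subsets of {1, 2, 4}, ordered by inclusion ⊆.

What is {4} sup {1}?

{1,4}

Under ⊆, join is union: {4} ∪ {1} = {1,4}.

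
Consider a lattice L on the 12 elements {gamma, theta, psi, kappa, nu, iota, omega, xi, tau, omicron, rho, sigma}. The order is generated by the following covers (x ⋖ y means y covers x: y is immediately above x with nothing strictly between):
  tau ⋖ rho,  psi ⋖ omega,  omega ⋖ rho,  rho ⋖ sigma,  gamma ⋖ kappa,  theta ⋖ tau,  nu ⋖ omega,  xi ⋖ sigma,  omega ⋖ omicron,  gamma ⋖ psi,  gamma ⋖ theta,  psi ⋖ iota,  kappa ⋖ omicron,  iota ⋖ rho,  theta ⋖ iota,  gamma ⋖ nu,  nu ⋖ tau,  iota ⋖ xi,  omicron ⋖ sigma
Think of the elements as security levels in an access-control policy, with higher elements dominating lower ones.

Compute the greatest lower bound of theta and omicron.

Common lower bounds of {theta, omicron}: gamma.
The greatest among these is gamma.

gamma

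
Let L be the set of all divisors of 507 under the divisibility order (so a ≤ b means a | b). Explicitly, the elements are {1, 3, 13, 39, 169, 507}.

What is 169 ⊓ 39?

In the divisibility order, the meet is the greatest common divisor: gcd(169, 39) = 13.

13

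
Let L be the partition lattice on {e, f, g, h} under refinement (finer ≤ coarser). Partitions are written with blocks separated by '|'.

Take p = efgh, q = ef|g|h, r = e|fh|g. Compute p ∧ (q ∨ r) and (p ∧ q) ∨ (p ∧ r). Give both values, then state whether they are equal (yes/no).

q ∨ r = efh|g, so p ∧ (q ∨ r) = efgh ∧ efh|g = efh|g.
p ∧ q = ef|g|h and p ∧ r = e|fh|g, so (p ∧ q) ∨ (p ∧ r) = ef|g|h ∨ e|fh|g = efh|g.
Equal: yes.

efh|g; efh|g; yes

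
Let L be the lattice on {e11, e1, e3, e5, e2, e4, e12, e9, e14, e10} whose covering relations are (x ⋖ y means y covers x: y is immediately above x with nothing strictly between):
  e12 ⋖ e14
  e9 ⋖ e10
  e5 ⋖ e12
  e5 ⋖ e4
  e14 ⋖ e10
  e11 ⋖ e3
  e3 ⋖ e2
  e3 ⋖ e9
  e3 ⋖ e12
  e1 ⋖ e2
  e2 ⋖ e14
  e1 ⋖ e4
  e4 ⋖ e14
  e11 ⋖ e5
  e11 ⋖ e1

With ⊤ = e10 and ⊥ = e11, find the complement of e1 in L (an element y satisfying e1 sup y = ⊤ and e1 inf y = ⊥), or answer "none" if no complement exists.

Need y with e1 ∨ y = e10 and e1 ∧ y = e11.
Checking each element gives: e9.

e9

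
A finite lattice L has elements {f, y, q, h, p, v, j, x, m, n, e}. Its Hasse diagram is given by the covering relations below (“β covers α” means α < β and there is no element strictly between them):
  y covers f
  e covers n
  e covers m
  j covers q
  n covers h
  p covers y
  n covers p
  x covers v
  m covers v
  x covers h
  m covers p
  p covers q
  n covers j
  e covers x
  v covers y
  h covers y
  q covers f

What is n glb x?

Common lower bounds of {n, x}: f, h, y.
The greatest among these is h.

h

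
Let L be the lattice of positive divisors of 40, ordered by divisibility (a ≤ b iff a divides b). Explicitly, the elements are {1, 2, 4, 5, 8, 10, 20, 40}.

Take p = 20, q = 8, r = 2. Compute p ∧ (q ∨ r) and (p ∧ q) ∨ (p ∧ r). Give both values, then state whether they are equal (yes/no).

q ∨ r = 8, so p ∧ (q ∨ r) = 20 ∧ 8 = 4.
p ∧ q = 4 and p ∧ r = 2, so (p ∧ q) ∨ (p ∧ r) = 4 ∨ 2 = 4.
Equal: yes.

4; 4; yes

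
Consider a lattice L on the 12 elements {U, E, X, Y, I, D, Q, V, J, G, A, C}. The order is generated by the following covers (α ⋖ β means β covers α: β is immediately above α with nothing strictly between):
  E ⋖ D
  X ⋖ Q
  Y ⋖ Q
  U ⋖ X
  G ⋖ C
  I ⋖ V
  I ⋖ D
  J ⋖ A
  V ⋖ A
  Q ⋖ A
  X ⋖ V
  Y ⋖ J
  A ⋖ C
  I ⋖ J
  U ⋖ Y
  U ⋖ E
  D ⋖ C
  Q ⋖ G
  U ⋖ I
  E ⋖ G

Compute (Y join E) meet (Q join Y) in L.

Y ∨ E = G
Q ∨ Y = Q
G ∧ Q = Q

Q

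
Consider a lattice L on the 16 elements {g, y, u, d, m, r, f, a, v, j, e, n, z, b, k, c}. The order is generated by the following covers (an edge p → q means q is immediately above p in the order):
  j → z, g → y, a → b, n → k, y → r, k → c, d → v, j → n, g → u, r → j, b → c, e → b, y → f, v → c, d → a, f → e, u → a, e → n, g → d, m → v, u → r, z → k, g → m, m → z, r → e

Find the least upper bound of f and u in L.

Common upper bounds of {f, u}: b, c, e, k, n.
The least among these is e.

e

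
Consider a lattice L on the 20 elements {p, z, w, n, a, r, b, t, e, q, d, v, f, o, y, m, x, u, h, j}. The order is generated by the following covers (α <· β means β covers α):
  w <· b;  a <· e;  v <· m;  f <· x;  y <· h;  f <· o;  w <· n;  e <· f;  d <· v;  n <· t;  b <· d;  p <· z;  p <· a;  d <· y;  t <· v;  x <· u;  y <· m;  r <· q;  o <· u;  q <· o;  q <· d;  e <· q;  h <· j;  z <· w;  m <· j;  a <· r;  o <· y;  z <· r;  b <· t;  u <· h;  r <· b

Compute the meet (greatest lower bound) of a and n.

p

Common lower bounds of {a, n}: p.
The greatest among these is p.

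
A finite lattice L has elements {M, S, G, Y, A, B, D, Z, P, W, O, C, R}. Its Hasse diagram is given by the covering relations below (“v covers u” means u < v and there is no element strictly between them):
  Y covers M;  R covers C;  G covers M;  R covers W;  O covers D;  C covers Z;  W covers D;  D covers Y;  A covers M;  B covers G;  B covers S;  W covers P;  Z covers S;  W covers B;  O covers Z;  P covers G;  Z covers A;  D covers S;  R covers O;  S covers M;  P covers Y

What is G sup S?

B

Common upper bounds of {G, S}: B, R, W.
The least among these is B.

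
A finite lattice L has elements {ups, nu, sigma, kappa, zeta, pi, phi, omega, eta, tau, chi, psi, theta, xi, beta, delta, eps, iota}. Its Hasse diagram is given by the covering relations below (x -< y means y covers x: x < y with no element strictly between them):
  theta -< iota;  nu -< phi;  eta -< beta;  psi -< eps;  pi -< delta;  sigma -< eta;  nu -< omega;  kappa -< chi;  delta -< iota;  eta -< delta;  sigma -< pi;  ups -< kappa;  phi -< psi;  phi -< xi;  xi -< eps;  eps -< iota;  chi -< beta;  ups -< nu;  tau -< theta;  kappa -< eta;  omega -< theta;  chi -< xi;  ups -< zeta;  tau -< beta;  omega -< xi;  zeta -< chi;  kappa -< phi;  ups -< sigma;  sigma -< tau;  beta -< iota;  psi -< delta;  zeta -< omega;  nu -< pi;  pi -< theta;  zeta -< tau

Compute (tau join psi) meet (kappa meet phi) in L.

tau ∨ psi = iota
kappa ∧ phi = kappa
iota ∧ kappa = kappa

kappa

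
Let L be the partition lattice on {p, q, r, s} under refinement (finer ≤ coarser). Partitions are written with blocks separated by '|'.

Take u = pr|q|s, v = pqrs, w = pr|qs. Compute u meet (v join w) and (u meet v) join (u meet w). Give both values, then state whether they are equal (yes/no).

v join w = pqrs, so u meet (v join w) = pr|q|s meet pqrs = pr|q|s.
u meet v = pr|q|s and u meet w = pr|q|s, so (u meet v) join (u meet w) = pr|q|s join pr|q|s = pr|q|s.
Equal: yes.

pr|q|s; pr|q|s; yes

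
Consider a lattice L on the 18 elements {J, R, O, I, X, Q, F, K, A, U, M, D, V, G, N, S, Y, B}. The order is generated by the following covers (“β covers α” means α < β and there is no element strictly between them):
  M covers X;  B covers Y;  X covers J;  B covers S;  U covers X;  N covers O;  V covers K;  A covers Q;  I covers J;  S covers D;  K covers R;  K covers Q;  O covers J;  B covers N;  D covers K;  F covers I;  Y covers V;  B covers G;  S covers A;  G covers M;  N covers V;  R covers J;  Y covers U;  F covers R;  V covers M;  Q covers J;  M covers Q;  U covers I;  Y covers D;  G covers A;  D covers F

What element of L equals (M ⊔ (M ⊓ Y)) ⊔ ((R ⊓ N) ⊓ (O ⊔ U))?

V

M ∧ Y = M
M ∨ M = M
R ∧ N = R
O ∨ U = B
R ∧ B = R
M ∨ R = V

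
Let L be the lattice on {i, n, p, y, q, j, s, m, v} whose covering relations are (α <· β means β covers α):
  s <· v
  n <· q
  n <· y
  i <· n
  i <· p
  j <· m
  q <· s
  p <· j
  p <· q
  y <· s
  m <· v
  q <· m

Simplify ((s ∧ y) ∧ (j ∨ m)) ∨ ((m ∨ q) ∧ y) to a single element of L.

n

s ∧ y = y
j ∨ m = m
y ∧ m = n
m ∨ q = m
m ∧ y = n
n ∨ n = n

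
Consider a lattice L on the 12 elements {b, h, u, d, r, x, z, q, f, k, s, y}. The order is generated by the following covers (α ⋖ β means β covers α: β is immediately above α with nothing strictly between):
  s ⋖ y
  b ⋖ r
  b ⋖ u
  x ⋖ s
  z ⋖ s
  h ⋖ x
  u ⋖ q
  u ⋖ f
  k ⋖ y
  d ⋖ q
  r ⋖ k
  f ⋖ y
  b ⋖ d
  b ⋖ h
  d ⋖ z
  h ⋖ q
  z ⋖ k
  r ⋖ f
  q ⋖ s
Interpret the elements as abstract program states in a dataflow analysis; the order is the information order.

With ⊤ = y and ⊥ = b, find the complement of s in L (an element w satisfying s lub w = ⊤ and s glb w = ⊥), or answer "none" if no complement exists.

r

Need w with s ∨ w = y and s ∧ w = b.
Checking each element gives: r.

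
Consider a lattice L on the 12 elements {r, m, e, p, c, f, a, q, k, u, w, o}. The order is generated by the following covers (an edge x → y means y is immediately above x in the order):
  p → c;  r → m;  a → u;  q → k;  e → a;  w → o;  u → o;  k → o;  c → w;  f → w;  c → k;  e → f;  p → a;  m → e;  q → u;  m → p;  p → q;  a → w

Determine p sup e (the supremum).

Common upper bounds of {p, e}: a, o, u, w.
The least among these is a.

a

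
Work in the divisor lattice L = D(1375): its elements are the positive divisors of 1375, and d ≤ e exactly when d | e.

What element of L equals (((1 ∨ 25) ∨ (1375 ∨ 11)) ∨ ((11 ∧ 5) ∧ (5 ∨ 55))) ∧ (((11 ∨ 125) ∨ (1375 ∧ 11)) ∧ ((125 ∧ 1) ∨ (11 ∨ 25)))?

275

1 ∨ 25 = 25
1375 ∨ 11 = 1375
25 ∨ 1375 = 1375
11 ∧ 5 = 1
5 ∨ 55 = 55
1 ∧ 55 = 1
1375 ∨ 1 = 1375
11 ∨ 125 = 1375
1375 ∧ 11 = 11
1375 ∨ 11 = 1375
125 ∧ 1 = 1
11 ∨ 25 = 275
1 ∨ 275 = 275
1375 ∧ 275 = 275
1375 ∧ 275 = 275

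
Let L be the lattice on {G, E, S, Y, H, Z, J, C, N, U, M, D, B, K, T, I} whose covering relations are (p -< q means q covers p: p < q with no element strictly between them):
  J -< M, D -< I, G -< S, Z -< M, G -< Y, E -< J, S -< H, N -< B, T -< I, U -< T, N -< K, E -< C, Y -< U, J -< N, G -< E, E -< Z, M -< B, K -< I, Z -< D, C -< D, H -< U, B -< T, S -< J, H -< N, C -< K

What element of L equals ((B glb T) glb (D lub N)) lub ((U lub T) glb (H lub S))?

B ∧ T = B
D ∨ N = I
B ∧ I = B
U ∨ T = T
H ∨ S = H
T ∧ H = H
B ∨ H = B

B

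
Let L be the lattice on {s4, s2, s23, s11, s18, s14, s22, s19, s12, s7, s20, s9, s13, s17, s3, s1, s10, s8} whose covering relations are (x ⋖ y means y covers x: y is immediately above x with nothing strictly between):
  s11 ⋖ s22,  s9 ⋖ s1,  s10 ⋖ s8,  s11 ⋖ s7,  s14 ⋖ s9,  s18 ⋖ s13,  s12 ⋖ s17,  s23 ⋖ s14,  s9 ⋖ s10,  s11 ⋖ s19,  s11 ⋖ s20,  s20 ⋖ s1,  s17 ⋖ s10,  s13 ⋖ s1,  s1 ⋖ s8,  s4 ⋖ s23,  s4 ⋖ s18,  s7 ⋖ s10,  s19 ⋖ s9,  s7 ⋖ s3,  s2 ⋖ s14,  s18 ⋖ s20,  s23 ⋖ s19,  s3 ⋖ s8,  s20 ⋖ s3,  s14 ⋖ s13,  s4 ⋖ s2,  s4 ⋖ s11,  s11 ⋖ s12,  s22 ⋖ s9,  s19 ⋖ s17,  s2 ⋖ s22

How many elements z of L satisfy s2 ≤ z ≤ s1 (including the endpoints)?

The interval [s2, s1] = {s1, s13, s14, s2, s22, s9}, which has 6 elements.

6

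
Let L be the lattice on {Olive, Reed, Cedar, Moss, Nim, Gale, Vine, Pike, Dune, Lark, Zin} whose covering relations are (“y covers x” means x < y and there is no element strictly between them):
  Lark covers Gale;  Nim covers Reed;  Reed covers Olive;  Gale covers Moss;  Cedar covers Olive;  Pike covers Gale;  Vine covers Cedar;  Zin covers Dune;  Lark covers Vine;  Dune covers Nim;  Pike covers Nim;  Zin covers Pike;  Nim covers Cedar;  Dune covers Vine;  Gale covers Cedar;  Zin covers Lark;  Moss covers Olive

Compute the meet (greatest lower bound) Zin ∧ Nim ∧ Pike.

Nim

Common lower bounds of {Zin, Nim, Pike}: Cedar, Nim, Olive, Reed.
The greatest among these is Nim.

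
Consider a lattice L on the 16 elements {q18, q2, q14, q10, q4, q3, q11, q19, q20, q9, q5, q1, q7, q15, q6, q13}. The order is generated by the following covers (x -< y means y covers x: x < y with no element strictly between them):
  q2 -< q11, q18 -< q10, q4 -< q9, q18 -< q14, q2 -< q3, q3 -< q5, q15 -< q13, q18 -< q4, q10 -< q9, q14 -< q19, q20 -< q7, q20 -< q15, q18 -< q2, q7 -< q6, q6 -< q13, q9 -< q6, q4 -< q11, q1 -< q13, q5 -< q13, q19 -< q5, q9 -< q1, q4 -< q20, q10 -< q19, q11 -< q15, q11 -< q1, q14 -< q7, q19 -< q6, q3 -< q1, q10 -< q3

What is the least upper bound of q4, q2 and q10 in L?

Common upper bounds of {q4, q2, q10}: q1, q13.
The least among these is q1.

q1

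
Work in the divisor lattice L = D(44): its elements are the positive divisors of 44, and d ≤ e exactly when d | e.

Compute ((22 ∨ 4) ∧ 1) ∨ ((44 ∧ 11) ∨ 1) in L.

11

22 ∨ 4 = 44
44 ∧ 1 = 1
44 ∧ 11 = 11
11 ∨ 1 = 11
1 ∨ 11 = 11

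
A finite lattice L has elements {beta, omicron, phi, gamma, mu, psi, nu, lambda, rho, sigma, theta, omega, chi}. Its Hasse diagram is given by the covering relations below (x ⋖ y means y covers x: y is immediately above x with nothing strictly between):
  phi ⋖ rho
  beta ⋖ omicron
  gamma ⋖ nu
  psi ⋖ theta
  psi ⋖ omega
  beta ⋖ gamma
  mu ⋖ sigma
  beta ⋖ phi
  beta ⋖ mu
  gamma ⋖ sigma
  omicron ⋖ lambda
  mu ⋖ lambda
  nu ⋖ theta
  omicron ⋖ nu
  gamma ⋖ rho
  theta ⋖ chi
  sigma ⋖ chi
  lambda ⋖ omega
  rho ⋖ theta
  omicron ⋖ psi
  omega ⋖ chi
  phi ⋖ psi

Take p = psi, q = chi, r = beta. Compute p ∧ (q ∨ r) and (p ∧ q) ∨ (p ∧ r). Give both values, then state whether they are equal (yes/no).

q ∨ r = chi, so p ∧ (q ∨ r) = psi ∧ chi = psi.
p ∧ q = psi and p ∧ r = beta, so (p ∧ q) ∨ (p ∧ r) = psi ∨ beta = psi.
Equal: yes.

psi; psi; yes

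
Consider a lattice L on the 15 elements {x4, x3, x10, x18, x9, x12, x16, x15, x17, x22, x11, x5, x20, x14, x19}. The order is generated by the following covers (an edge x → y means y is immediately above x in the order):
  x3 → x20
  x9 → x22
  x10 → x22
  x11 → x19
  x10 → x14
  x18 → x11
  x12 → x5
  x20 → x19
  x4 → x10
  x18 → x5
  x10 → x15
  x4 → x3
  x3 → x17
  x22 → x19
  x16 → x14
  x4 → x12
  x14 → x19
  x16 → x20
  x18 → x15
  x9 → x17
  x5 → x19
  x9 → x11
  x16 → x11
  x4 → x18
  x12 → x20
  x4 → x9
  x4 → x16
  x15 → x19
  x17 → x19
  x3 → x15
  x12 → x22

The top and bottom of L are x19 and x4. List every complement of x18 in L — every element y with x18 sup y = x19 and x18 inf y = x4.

x14, x17, x20, x22

Need y with x18 ∨ y = x19 and x18 ∧ y = x4.
Checking each element gives: x14, x17, x20, x22.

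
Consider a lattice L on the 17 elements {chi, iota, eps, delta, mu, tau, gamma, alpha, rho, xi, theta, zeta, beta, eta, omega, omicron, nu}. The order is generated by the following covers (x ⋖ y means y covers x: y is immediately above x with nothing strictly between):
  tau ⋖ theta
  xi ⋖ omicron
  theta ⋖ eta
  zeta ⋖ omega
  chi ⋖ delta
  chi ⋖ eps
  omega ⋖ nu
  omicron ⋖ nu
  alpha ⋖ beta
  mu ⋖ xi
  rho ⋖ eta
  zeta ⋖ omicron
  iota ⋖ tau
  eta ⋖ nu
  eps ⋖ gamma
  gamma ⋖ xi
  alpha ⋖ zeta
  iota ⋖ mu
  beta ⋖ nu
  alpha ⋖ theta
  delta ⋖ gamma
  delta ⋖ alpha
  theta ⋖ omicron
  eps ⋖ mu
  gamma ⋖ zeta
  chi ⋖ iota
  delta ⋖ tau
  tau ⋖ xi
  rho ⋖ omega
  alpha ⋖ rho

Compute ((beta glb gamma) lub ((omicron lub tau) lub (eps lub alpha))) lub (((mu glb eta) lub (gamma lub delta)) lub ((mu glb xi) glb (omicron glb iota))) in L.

beta ∧ gamma = delta
omicron ∨ tau = omicron
eps ∨ alpha = zeta
omicron ∨ zeta = omicron
delta ∨ omicron = omicron
mu ∧ eta = iota
gamma ∨ delta = gamma
iota ∨ gamma = xi
mu ∧ xi = mu
omicron ∧ iota = iota
mu ∧ iota = iota
xi ∨ iota = xi
omicron ∨ xi = omicron

omicron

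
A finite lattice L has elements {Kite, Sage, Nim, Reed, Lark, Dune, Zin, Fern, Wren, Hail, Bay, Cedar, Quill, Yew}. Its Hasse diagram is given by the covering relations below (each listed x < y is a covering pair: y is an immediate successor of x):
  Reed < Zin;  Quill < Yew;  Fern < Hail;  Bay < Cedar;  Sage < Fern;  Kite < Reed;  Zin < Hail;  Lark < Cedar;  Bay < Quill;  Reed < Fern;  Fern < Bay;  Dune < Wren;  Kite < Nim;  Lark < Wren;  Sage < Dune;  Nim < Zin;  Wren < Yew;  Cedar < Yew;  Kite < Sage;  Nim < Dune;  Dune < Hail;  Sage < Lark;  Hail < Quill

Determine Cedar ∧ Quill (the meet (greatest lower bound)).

Bay

Common lower bounds of {Cedar, Quill}: Bay, Fern, Kite, Reed, Sage.
The greatest among these is Bay.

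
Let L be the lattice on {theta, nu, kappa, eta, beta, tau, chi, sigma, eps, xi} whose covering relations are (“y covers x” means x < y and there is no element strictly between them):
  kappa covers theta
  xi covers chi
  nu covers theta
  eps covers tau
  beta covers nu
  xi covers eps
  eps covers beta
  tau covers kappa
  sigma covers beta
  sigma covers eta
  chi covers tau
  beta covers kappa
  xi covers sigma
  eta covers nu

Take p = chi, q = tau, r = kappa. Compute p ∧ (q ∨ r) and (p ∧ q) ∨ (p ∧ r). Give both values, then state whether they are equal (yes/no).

q ∨ r = tau, so p ∧ (q ∨ r) = chi ∧ tau = tau.
p ∧ q = tau and p ∧ r = kappa, so (p ∧ q) ∨ (p ∧ r) = tau ∨ kappa = tau.
Equal: yes.

tau; tau; yes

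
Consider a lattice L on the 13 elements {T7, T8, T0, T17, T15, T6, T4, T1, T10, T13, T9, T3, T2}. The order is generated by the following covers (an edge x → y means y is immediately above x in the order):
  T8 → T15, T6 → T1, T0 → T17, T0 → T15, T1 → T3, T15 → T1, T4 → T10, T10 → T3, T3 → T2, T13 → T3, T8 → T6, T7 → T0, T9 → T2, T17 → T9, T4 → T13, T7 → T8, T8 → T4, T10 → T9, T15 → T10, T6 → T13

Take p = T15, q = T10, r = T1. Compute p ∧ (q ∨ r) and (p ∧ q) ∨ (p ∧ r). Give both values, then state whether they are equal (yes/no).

q ∨ r = T3, so p ∧ (q ∨ r) = T15 ∧ T3 = T15.
p ∧ q = T15 and p ∧ r = T15, so (p ∧ q) ∨ (p ∧ r) = T15 ∨ T15 = T15.
Equal: yes.

T15; T15; yes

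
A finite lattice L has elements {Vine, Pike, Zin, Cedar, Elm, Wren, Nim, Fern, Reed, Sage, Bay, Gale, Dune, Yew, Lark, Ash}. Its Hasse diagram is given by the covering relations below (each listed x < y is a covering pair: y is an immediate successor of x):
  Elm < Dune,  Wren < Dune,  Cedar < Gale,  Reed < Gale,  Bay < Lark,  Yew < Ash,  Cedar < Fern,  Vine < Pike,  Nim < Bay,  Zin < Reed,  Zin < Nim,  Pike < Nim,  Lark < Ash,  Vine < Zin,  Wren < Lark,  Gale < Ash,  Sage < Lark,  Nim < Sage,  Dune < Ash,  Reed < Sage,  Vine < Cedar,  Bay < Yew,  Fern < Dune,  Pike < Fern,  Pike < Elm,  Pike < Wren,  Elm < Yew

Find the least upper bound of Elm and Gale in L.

Common upper bounds of {Elm, Gale}: Ash.
The least among these is Ash.

Ash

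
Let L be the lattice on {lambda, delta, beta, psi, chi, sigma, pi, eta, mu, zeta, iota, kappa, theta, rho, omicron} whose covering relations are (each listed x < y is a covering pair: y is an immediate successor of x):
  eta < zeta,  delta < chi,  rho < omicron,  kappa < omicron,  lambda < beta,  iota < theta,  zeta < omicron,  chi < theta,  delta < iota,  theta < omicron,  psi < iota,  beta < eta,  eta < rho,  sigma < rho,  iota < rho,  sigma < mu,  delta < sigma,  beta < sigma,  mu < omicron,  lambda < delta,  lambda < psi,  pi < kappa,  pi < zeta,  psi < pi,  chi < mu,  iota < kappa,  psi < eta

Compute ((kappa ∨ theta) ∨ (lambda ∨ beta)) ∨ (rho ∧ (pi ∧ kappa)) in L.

omicron

kappa ∨ theta = omicron
lambda ∨ beta = beta
omicron ∨ beta = omicron
pi ∧ kappa = pi
rho ∧ pi = psi
omicron ∨ psi = omicron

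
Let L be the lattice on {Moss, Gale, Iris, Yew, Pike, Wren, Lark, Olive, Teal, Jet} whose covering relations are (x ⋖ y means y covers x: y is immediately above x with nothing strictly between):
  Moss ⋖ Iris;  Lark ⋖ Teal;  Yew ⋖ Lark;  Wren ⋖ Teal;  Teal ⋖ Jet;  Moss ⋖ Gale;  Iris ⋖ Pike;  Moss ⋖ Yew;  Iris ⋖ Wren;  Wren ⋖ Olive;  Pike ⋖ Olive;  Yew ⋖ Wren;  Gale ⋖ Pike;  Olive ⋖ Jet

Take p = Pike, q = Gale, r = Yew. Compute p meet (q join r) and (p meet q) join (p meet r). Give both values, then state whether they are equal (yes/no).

q join r = Olive, so p meet (q join r) = Pike meet Olive = Pike.
p meet q = Gale and p meet r = Moss, so (p meet q) join (p meet r) = Gale join Moss = Gale.
Equal: no.

Pike; Gale; no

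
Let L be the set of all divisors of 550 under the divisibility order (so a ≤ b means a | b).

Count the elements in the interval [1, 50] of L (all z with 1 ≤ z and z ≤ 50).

6

The interval [1, 50] = {1, 10, 2, 25, 5, 50}, which has 6 elements.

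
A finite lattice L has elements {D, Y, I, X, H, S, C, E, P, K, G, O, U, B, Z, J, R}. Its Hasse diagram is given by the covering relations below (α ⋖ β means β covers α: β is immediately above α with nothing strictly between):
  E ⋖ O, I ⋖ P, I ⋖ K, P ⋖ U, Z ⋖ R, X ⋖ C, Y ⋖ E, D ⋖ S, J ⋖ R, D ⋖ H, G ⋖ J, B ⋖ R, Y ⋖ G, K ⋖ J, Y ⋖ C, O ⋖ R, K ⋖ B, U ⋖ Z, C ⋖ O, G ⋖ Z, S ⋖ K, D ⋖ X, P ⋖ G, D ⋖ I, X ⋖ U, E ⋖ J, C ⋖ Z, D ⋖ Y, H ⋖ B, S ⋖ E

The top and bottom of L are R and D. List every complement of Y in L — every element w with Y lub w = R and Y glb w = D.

Need w with Y ∨ w = R and Y ∧ w = D.
Checking each element gives: B, H.

B, H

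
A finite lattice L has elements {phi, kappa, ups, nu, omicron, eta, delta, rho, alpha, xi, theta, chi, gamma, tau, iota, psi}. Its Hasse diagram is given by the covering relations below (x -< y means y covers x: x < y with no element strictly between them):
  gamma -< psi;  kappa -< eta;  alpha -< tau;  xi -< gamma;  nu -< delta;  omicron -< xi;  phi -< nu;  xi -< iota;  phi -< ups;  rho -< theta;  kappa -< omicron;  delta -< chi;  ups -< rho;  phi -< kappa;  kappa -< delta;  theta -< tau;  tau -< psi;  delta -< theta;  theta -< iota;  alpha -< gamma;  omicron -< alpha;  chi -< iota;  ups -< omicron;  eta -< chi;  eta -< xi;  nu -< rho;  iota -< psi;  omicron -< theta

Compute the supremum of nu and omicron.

Common upper bounds of {nu, omicron}: iota, psi, tau, theta.
The least among these is theta.

theta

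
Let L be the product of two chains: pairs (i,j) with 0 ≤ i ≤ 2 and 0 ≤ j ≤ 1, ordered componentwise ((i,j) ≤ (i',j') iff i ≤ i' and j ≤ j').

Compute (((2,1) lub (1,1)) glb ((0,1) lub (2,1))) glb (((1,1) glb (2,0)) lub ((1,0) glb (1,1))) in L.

(2,1) ∨ (1,1) = (2,1)
(0,1) ∨ (2,1) = (2,1)
(2,1) ∧ (2,1) = (2,1)
(1,1) ∧ (2,0) = (1,0)
(1,0) ∧ (1,1) = (1,0)
(1,0) ∨ (1,0) = (1,0)
(2,1) ∧ (1,0) = (1,0)

(1,0)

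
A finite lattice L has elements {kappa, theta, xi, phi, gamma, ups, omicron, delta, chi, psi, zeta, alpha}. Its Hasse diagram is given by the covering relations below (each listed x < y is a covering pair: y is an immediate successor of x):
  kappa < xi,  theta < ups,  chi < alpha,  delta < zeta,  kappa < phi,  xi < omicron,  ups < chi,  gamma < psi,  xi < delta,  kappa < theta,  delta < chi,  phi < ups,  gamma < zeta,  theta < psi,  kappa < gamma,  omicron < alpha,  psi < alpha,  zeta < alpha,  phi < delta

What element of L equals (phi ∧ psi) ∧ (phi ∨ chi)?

kappa

phi ∧ psi = kappa
phi ∨ chi = chi
kappa ∧ chi = kappa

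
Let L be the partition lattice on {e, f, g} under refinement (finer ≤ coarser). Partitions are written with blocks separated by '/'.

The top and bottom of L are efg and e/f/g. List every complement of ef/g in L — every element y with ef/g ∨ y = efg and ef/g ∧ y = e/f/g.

e/fg, eg/f

Need y with ef/g ∨ y = efg and ef/g ∧ y = e/f/g.
Checking each element gives: e/fg, eg/f.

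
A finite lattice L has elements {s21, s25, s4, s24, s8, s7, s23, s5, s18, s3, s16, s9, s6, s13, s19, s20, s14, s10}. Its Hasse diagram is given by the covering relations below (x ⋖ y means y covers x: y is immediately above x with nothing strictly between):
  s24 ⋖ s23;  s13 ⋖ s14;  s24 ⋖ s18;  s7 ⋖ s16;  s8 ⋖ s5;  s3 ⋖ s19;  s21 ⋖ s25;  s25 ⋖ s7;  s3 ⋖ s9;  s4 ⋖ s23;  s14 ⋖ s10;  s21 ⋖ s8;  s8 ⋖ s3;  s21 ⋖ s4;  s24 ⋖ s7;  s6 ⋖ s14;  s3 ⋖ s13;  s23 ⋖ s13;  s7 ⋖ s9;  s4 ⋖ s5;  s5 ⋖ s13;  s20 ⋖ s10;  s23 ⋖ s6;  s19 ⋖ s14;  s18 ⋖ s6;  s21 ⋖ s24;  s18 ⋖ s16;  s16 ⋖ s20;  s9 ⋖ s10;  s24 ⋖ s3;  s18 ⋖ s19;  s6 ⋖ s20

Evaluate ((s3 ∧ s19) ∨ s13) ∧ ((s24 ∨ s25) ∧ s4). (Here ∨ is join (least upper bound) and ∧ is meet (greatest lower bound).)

s3 ∧ s19 = s3
s3 ∨ s13 = s13
s24 ∨ s25 = s7
s7 ∧ s4 = s21
s13 ∧ s21 = s21

s21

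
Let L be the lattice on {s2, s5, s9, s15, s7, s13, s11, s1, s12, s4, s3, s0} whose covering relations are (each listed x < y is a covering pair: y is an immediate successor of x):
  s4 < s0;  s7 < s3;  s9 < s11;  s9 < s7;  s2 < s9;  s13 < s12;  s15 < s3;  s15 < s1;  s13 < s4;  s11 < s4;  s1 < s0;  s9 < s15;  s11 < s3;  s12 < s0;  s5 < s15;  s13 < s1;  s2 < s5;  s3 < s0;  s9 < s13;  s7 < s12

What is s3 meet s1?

s15

Common lower bounds of {s3, s1}: s15, s2, s5, s9.
The greatest among these is s15.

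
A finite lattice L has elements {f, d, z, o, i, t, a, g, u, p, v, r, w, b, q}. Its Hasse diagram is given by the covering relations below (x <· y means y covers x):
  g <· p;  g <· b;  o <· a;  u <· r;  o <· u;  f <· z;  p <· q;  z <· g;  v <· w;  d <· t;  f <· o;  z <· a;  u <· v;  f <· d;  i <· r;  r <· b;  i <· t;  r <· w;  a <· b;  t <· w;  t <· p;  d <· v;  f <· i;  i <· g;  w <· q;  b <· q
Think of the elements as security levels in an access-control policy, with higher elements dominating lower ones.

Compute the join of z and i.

Common upper bounds of {z, i}: b, g, p, q.
The least among these is g.

g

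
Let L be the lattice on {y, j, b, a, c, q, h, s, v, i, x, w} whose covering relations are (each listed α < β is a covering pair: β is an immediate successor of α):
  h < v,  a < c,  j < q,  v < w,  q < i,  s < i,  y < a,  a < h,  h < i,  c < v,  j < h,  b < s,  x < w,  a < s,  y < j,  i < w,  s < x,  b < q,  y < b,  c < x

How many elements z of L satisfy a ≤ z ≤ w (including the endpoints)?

The interval [a, w] = {a, c, h, i, s, v, w, x}, which has 8 elements.

8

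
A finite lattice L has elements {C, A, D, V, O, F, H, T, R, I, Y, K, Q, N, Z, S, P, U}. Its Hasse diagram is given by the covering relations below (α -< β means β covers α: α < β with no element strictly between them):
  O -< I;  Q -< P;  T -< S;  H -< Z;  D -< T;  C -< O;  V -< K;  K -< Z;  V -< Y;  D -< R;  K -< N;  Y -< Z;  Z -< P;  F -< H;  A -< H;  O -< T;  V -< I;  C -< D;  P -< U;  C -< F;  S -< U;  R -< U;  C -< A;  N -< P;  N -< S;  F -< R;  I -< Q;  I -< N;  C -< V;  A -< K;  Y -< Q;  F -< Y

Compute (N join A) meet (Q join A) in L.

N ∨ A = N
Q ∨ A = P
N ∧ P = N

N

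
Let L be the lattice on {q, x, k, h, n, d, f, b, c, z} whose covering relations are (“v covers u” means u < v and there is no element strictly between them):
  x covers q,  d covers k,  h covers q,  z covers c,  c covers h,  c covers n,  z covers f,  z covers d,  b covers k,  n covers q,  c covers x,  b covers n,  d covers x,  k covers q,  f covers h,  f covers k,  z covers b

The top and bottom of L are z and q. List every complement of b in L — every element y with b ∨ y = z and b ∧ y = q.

Need y with b ∨ y = z and b ∧ y = q.
Checking each element gives: h, x.

h, x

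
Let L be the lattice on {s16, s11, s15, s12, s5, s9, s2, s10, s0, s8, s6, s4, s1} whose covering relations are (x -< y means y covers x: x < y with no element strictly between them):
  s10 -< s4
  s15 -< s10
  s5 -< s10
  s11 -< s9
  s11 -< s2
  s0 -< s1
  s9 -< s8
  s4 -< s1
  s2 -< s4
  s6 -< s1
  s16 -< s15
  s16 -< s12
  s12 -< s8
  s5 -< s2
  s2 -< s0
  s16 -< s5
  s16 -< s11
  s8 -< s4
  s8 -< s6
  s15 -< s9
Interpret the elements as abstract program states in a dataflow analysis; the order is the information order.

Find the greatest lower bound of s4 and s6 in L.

Common lower bounds of {s4, s6}: s11, s12, s15, s16, s8, s9.
The greatest among these is s8.

s8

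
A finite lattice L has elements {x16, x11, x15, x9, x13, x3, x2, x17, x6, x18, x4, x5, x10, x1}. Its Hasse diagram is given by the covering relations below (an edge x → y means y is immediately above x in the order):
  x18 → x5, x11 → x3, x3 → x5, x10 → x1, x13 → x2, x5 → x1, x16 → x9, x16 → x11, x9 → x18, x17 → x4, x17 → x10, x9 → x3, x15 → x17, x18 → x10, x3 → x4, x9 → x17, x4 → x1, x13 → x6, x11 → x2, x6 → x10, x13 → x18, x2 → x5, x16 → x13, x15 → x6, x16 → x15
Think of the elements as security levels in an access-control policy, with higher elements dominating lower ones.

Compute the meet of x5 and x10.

Common lower bounds of {x5, x10}: x13, x16, x18, x9.
The greatest among these is x18.

x18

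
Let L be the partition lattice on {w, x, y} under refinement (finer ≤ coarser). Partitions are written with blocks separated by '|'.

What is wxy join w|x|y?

The join of wxy and w|x|y merges any blocks that overlap across the partitions, giving wxy.

wxy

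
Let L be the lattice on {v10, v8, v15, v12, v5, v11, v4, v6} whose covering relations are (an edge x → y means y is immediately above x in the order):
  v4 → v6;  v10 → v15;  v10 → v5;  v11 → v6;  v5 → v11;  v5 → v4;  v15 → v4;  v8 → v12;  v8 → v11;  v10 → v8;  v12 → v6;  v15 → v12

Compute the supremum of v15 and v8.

v12

Common upper bounds of {v15, v8}: v12, v6.
The least among these is v12.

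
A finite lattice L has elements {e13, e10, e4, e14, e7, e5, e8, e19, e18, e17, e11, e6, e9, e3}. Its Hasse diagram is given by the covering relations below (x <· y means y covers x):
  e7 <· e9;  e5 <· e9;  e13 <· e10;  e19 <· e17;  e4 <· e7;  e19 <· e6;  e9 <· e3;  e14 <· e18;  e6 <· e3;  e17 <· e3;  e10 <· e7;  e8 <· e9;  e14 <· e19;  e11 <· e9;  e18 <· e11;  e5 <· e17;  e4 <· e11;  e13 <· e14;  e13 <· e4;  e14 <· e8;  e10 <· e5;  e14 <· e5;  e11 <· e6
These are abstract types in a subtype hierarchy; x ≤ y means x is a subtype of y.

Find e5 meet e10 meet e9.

e10

Common lower bounds of {e5, e10, e9}: e10, e13.
The greatest among these is e10.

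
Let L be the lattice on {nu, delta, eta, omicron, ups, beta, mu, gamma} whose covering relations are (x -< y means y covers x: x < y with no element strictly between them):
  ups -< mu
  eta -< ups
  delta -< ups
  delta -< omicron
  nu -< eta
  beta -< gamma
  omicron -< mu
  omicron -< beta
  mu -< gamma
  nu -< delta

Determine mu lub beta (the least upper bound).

gamma

Common upper bounds of {mu, beta}: gamma.
The least among these is gamma.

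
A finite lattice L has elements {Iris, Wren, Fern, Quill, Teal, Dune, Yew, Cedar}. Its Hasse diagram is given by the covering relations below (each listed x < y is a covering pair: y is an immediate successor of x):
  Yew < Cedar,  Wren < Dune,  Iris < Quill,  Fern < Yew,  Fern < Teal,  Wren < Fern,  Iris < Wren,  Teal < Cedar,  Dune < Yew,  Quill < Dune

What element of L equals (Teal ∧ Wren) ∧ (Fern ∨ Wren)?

Wren

Teal ∧ Wren = Wren
Fern ∨ Wren = Fern
Wren ∧ Fern = Wren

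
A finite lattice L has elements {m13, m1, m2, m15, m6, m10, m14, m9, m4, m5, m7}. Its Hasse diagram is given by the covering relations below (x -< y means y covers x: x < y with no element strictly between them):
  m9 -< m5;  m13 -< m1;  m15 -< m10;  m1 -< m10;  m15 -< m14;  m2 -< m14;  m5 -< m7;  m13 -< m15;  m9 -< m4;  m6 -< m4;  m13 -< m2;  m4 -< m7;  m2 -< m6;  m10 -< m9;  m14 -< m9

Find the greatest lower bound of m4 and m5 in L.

m9

Common lower bounds of {m4, m5}: m1, m10, m13, m14, m15, m2, m9.
The greatest among these is m9.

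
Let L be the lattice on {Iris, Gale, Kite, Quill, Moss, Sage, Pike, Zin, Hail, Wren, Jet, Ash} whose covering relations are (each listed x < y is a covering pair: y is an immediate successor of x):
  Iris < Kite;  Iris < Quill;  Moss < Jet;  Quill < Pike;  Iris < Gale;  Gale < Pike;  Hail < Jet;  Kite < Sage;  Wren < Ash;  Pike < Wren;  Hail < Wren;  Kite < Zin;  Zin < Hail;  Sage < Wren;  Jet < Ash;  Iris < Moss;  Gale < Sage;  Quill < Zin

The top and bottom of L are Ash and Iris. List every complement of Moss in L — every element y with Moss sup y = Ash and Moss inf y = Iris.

Need y with Moss ∨ y = Ash and Moss ∧ y = Iris.
Checking each element gives: Gale, Pike, Sage, Wren.

Gale, Pike, Sage, Wren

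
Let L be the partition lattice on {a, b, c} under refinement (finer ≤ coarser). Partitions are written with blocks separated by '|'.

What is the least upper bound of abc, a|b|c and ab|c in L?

abc

The join of abc, a|b|c, ab|c merges any blocks that overlap across the partitions, giving abc.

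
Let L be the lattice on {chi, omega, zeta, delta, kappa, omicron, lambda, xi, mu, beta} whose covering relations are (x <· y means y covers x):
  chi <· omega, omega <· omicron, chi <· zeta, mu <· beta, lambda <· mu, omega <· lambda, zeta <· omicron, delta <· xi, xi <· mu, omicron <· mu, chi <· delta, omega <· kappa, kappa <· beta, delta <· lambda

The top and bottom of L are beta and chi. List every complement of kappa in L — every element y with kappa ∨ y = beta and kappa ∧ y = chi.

Need y with kappa ∨ y = beta and kappa ∧ y = chi.
Checking each element gives: delta, xi, zeta.

delta, xi, zeta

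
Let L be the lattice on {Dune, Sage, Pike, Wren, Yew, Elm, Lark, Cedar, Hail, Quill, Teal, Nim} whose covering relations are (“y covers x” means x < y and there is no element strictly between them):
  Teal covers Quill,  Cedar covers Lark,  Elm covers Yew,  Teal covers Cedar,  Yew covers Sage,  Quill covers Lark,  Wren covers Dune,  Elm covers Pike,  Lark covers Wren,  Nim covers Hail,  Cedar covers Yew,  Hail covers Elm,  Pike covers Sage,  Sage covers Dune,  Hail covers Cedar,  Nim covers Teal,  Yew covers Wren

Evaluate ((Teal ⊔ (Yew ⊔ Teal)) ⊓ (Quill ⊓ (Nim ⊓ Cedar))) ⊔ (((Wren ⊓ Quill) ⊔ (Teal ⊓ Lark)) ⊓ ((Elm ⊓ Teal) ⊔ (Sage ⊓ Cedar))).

Lark

Yew ∨ Teal = Teal
Teal ∨ Teal = Teal
Nim ∧ Cedar = Cedar
Quill ∧ Cedar = Lark
Teal ∧ Lark = Lark
Wren ∧ Quill = Wren
Teal ∧ Lark = Lark
Wren ∨ Lark = Lark
Elm ∧ Teal = Yew
Sage ∧ Cedar = Sage
Yew ∨ Sage = Yew
Lark ∧ Yew = Wren
Lark ∨ Wren = Lark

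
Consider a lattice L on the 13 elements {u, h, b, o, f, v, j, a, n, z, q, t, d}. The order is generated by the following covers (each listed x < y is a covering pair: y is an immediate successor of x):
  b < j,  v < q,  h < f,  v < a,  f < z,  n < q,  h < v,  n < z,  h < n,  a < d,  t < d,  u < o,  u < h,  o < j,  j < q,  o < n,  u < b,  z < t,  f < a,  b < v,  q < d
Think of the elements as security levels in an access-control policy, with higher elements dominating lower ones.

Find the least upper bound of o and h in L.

n

Common upper bounds of {o, h}: d, n, q, t, z.
The least among these is n.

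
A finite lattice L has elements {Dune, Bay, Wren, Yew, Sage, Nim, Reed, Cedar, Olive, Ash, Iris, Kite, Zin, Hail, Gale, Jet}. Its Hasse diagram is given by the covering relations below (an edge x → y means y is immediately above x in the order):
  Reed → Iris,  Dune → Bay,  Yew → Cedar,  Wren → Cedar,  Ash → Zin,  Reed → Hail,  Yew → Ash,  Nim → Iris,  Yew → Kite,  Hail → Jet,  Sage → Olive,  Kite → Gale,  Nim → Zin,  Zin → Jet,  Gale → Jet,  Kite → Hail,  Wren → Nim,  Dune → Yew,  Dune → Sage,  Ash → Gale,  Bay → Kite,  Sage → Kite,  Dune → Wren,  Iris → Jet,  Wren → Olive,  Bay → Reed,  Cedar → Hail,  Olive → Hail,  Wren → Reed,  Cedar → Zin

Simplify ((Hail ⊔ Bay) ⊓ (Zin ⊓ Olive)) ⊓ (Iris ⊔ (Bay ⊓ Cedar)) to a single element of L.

Hail ∨ Bay = Hail
Zin ∧ Olive = Wren
Hail ∧ Wren = Wren
Bay ∧ Cedar = Dune
Iris ∨ Dune = Iris
Wren ∧ Iris = Wren

Wren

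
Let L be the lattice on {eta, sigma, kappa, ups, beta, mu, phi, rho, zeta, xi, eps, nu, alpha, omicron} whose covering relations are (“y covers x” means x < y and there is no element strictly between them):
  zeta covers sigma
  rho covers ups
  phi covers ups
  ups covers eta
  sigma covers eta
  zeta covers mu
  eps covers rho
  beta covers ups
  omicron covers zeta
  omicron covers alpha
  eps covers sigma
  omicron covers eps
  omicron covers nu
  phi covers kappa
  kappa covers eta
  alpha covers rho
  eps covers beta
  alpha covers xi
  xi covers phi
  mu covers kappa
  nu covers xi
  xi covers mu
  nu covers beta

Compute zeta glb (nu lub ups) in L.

nu ∨ ups = nu
zeta ∧ nu = mu

mu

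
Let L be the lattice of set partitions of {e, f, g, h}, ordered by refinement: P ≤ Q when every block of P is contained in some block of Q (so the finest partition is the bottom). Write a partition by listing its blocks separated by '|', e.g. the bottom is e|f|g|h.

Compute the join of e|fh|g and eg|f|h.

Common upper bounds of {e|fh|g, eg|f|h}: efgh, eg|fh.
The least among these is eg|fh.

eg|fh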